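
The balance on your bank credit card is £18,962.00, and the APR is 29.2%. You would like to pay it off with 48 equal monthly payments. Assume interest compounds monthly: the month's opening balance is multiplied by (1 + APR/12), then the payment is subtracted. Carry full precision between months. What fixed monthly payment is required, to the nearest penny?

£673.95

Monthly rate r = 29.2%/12 = 2.43333% = 0.0243333.
Level-payment amortization: P = B₀·r / (1 − (1+r)^(−n)) = 18962.00·0.0243333 / (1 − 1.02433^(−48)).
Denominator 1 − (1+r)^(−48) = 0.68463221.
P = 461.409 / 0.68463221 ≈ 673.95.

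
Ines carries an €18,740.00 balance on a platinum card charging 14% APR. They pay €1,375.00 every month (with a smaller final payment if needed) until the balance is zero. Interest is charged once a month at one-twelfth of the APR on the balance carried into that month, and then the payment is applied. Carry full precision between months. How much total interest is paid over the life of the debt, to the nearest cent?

€1,788.76

Monthly rate r = 14%/12 = 1.16667% = 0.0116667.
Payoff takes n = ⌈−ln(1 − rB₀/P)/ln(1+r)⌉ = ⌈14.930⌉ = 15 payments; the last is €1,278.76.
Total paid = 14·€1,375.00 + €1,278.76 = €20,528.76.
Total interest = total paid − principal = €20,528.76 − €18,740.00 = €1,788.76.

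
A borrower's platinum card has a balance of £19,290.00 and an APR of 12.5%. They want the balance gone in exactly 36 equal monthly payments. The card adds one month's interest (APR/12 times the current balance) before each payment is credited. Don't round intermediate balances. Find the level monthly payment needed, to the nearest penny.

Monthly rate r = 12.5%/12 = 1.04167% = 0.0104167.
Level-payment amortization: P = B₀·r / (1 − (1+r)^(−n)) = 19290.00·0.0104167 / (1 − 1.01042^(−36)).
Denominator 1 − (1+r)^(−36) = 0.311376315.
P = 200.938 / 0.311376315 ≈ 645.32.

£645.32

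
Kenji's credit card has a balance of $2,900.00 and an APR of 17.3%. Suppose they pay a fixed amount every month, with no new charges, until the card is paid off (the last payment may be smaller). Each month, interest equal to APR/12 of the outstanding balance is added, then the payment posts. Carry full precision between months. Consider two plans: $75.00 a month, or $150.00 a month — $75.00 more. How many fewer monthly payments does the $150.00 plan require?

Monthly rate r = 17.3%/12 = 1.44167% = 0.0144167.
At $75.00/mo: n = ⌈−ln(1 − rB₀/P)/ln(1+r)⌉ = 57 payments (last $71.39); total interest = total paid − $2,900.00 = $1,371.39.
At $150.00/mo: 23 payments (last $124.11); total interest $524.11.
Payments saved = 57 − 23 = 34.

34 fewer payments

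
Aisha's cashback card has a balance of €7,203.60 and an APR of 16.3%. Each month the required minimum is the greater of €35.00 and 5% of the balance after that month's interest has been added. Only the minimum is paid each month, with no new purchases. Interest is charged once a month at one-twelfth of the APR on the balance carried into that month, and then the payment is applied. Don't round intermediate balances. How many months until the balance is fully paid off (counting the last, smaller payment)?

Monthly rate r = 16.3%/12 = 1.35833% = 0.0135833.
While 5% of the post-interest balance exceeds €35.00, each month B ← (B·(1+r))·(1 − 0.05), i.e. B shrinks by the factor (1+r)·0.95 = 0.9629.
This holds for months 1–63. Entering month 64 the balance is €665.71; 5% of the post-interest balance is now below €35.00, so the flat €35.00 minimum applies from here.
From month 64 a fixed €35.00 at rate r clears €665.71 in 23 more payments. Total: 63 + 23 = 86 months.

86 months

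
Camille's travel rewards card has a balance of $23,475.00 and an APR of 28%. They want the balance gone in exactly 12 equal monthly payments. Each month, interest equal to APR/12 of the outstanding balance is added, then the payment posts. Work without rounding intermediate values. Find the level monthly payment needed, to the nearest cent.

$2,265.48

Monthly rate r = 28%/12 = 2.33333% = 0.0233333.
Level-payment amortization: P = B₀·r / (1 − (1+r)^(−n)) = 23475.00·0.0233333 / (1 − 1.02333^(−12)).
Denominator 1 − (1+r)^(−12) = 0.241781196.
P = 547.75 / 0.241781196 ≈ 2265.48.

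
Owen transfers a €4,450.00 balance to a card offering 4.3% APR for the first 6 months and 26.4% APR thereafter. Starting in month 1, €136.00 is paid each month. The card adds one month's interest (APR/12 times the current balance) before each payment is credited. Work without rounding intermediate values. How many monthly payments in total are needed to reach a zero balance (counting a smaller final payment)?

Promo months 1–6 at r₀ = 4.3%/12 = 0.00358333; months 7+ at r₁ = 26.4%/12 = 0.022.
After month 6: iterate B ← B·(1+r₀) − €136.00 for 6 months → €3,723.19.
Then at r₁ with €136.00/mo: n₂ = −ln(1 − r₁·B/P)/ln(1+r₁) ≈ 42.37 → 43 more payments.

49 payments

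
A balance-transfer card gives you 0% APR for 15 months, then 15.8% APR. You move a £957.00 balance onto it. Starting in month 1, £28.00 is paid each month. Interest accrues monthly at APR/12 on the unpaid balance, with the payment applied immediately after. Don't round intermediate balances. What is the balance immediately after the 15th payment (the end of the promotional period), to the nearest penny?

Promo months 1–15 at r₀ = 0%/12 = 0; months 16+ at r₁ = 15.8%/12 = 0.0131667.
After month 15 (no interest yet): B = £957.00 − 15·£28.00 = £537.00.

£537.00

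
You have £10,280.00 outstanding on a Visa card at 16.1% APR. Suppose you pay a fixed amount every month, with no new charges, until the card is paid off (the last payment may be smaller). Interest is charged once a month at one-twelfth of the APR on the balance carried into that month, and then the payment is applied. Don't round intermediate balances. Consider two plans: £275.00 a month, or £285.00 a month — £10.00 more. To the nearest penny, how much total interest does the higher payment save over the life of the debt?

Monthly rate r = 16.1%/12 = 1.34167% = 0.0134167.
At £275.00/mo: n = ⌈−ln(1 − rB₀/P)/ln(1+r)⌉ = 53 payments (last £66.42); total interest = total paid − £10,280.00 = £4,086.42.
At £285.00/mo: 50 payments (last £181.98); total interest £3,866.98.
Interest saved = £4,086.42 − £3,866.98 = £219.44.

£219.44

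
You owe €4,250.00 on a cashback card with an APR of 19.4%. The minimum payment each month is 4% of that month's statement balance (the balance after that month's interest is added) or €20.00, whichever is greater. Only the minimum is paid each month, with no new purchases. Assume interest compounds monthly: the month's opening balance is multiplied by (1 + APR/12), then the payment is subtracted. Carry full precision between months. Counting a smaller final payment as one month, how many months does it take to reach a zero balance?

Monthly rate r = 19.4%/12 = 1.61667% = 0.0161667.
While 4% of the post-interest balance exceeds €20.00, each month B ← (B·(1+r))·(1 − 0.04), i.e. B shrinks by the factor (1+r)·0.96 = 0.97552.
This holds for months 1–87. Entering month 88 the balance is €491.97; 4% of the post-interest balance is now below €20.00, so the flat €20.00 minimum applies from here.
From month 88 a fixed €20.00 at rate r clears €491.97 in 32 more payments. Total: 87 + 32 = 119 months.

119 months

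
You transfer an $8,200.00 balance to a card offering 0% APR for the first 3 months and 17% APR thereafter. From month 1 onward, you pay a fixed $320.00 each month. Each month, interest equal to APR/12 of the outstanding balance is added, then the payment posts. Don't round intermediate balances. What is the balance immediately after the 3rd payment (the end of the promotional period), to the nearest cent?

Promo months 1–3 at r₀ = 0%/12 = 0; months 4+ at r₁ = 17%/12 = 0.0141667.
After month 3 (no interest yet): B = $8,200.00 − 3·$320.00 = $7,240.00.

$7,240.00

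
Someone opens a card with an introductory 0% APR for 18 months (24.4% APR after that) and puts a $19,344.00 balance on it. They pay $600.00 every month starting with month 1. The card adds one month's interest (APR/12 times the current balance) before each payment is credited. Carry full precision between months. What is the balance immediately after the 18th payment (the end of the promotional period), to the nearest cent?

Promo months 1–18 at r₀ = 0%/12 = 0; months 19+ at r₁ = 24.4%/12 = 0.0203333.
After month 18 (no interest yet): B = $19,344.00 − 18·$600.00 = $8,544.00.

$8,544.00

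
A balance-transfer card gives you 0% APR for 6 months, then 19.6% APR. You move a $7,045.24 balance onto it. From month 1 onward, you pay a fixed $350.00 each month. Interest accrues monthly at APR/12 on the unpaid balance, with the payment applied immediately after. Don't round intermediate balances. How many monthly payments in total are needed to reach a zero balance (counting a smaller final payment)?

Promo months 1–6 at r₀ = 0%/12 = 0; months 7+ at r₁ = 19.6%/12 = 0.0163333.
After month 6 (no interest yet): B = $7,045.24 − 6·$350.00 = $4,945.24.
Then at r₁ with $350.00/mo: n₂ = −ln(1 − r₁·B/P)/ln(1+r₁) ≈ 16.19 → 17 more payments.

23 months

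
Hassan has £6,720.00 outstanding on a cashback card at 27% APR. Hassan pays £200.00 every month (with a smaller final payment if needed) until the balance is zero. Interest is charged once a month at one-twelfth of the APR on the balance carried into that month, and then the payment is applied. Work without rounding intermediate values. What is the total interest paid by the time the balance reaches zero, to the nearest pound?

£5,960

Monthly rate r = 27%/12 = 2.25% = 0.0225.
Payoff takes n = ⌈−ln(1 − rB₀/P)/ln(1+r)⌉ = ⌈63.395⌉ = 64 payments; the last is £79.62.
Total paid = 63·£200.00 + £79.62 = £12,679.62.
Total interest = total paid − principal = £12,679.62 − £6,720.00 = £5,959.62.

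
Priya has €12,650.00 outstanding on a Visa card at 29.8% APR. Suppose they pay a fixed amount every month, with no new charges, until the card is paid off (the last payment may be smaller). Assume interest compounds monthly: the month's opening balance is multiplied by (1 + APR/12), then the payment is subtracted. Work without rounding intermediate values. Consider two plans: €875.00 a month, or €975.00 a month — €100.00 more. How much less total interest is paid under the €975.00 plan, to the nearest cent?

€406.82

Monthly rate r = 29.8%/12 = 2.48333% = 0.0248333.
At €875.00/mo: n = ⌈−ln(1 − rB₀/P)/ln(1+r)⌉ = 19 payments (last €115.93); total interest = total paid − €12,650.00 = €3,215.93.
At €975.00/mo: 16 payments (last €834.11); total interest €2,809.11.
Interest saved = €3,215.93 − €2,809.11 = €406.82.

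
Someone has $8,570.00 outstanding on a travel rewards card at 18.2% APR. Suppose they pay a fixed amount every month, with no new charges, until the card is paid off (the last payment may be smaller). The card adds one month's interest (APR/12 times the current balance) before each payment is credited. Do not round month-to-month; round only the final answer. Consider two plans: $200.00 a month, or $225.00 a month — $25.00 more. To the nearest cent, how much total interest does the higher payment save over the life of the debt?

Monthly rate r = 18.2%/12 = 1.51667% = 0.0151667.
At $200.00/mo: n = ⌈−ln(1 − rB₀/P)/ln(1+r)⌉ = 70 payments (last $144.72); total interest = total paid − $8,570.00 = $5,374.72.
At $225.00/mo: 58 payments (last $59.91); total interest $4,314.91.
Interest saved = $5,374.72 − $4,314.91 = $1,059.81.

$1,059.81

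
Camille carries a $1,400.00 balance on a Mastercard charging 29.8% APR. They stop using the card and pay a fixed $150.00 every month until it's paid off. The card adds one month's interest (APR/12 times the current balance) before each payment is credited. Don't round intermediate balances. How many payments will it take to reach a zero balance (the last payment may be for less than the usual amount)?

11 months

Monthly rate r = 29.8%/12 = 2.48333% = 0.0248333.
Recurrence: B ← B·(1+r) − $150.00.
Month 1: interest $34.77; balance after payment $1,284.77.
Month 2: interest $31.91; balance after payment $1,166.67.
Closed form: n = −ln(1 − rB₀/P)/ln(1+r) = −ln(0.76822)/ln(1.02483) ≈ 10.749, so the balance reaches zero during payment 11.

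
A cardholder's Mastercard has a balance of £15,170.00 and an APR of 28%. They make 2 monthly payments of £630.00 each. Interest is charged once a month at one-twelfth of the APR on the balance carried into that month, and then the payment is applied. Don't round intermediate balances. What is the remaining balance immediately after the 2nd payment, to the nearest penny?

£14,611.49

Monthly rate r = 28%/12 = 2.33333% = 0.0233333.
Each month: B ← B·(1+r) − £630.00.
Month 1: interest £353.97; balance after payment £14,893.97.
Month 2: interest £347.53; balance after payment £14,611.49.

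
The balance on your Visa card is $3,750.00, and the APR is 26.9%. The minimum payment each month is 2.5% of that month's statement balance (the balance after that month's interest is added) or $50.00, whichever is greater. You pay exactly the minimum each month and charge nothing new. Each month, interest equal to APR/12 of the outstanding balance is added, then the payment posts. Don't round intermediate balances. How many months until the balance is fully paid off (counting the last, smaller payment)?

Monthly rate r = 26.9%/12 = 2.24167% = 0.0224167.
While 2.5% of the post-interest balance exceeds $50.00, each month B ← (B·(1+r))·(1 − 0.025), i.e. B shrinks by the factor (1+r)·0.975 = 0.99686.
This holds for months 1–207. Entering month 208 the balance is $1,954.19; 2.5% of the post-interest balance is now below $50.00, so the flat $50.00 minimum applies from here.
From month 208 a fixed $50.00 at rate r clears $1,954.19 in 95 more payments. Total: 207 + 95 = 302 months.

302 months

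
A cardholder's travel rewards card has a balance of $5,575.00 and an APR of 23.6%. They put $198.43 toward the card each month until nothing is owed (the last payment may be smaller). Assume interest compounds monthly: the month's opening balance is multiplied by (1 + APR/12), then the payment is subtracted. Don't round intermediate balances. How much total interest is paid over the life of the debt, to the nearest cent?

$2,618.84

Monthly rate r = 23.6%/12 = 1.96667% = 0.0196667.
Payoff takes n = ⌈−ln(1 − rB₀/P)/ln(1+r)⌉ = ⌈41.291⌉ = 42 payments; the last is $58.21.
Total paid = 41·$198.43 + $58.21 = $8,193.84.
Total interest = total paid − principal = $8,193.84 − $5,575.00 = $2,618.84.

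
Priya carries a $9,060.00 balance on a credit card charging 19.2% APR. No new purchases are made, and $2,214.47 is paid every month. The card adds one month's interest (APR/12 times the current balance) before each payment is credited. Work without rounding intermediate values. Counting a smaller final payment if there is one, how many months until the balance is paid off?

5 payments

Monthly rate r = 19.2%/12 = 1.6% = 0.016.
Recurrence: B ← B·(1+r) − $2,214.47.
Month 1: interest $144.96; balance after payment $6,990.49.
Month 2: interest $111.85; balance after payment $4,887.87.
Month 3: interest $78.21; balance after payment $2,751.60.
Month 4: interest $44.03; balance after payment $581.16.
Month 5: interest $9.30; balance after payment $0.00.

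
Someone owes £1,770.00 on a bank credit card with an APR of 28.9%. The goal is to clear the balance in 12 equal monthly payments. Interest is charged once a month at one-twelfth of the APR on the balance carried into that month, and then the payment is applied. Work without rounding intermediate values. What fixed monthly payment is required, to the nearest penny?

£171.60

Monthly rate r = 28.9%/12 = 2.40833% = 0.0240833.
Level-payment amortization: P = B₀·r / (1 − (1+r)^(−n)) = 1770.00·0.0240833 / (1 − 1.02408^(−12)).
Denominator 1 − (1+r)^(−12) = 0.248417911.
P = 42.6275 / 0.248417911 ≈ 171.60.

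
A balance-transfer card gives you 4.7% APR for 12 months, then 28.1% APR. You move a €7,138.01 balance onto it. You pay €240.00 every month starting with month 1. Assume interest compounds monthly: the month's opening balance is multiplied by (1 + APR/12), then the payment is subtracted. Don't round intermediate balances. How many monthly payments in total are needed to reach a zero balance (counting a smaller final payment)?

38 months

Promo months 1–12 at r₀ = 4.7%/12 = 0.00391667; months 13+ at r₁ = 28.1%/12 = 0.0234167.
After month 12: iterate B ← B·(1+r₀) − €240.00 for 12 months → €4,537.96.
Then at r₁ with €240.00/mo: n₂ = −ln(1 − r₁·B/P)/ln(1+r₁) ≈ 25.26 → 26 more payments.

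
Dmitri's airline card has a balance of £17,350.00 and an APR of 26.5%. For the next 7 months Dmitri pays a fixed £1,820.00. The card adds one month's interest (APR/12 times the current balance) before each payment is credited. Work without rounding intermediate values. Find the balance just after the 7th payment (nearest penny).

Monthly rate r = 26.5%/12 = 2.20833% = 0.0220833.
Each month: B ← B·(1+r) − £1,820.00.
Month 1: interest £383.15; balance after payment £15,913.15.
Month 2: interest £351.42; balance after payment £14,444.56.
Month 3: interest £318.98; balance after payment £12,943.55.
Month 4: interest £285.84; balance after payment £11,409.38.
Month 5: interest £251.96; balance after payment £9,841.34.
Month 6: interest £217.33; balance after payment £8,238.67.
Month 7: interest £181.94; balance after payment £6,600.61.

£6,600.61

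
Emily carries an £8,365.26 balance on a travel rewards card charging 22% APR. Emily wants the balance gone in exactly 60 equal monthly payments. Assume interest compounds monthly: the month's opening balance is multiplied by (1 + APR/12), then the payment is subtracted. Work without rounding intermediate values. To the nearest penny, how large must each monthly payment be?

£231.04

Monthly rate r = 22%/12 = 1.83333% = 0.0183333.
Level-payment amortization: P = B₀·r / (1 − (1+r)^(−n)) = 8365.26·0.0183333 / (1 − 1.01833^(−60)).
Denominator 1 − (1+r)^(−60) = 0.663796362.
P = 153.363 / 0.663796362 ≈ 231.04.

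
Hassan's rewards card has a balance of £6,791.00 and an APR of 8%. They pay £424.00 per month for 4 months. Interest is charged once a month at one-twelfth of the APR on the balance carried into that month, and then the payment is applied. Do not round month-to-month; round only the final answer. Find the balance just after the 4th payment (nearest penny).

Monthly rate r = 8%/12 = 0.666667% = 0.00666667.
Each month: B ← B·(1+r) − £424.00.
Month 1: interest £45.27; balance after payment £6,412.27.
Month 2: interest £42.75; balance after payment £6,031.02.
Month 3: interest £40.21; balance after payment £5,647.23.
Month 4: interest £37.65; balance after payment £5,260.88.

£5,260.88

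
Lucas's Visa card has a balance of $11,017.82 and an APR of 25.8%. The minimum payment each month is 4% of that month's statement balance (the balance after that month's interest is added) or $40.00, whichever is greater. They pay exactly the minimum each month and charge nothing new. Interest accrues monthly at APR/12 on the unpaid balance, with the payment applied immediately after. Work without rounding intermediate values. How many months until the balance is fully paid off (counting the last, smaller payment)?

Monthly rate r = 25.8%/12 = 2.15% = 0.0215.
While 4% of the post-interest balance exceeds $40.00, each month B ← (B·(1+r))·(1 − 0.04), i.e. B shrinks by the factor (1+r)·0.96 = 0.98064.
This holds for months 1–124. Entering month 125 the balance is $975.63; 4% of the post-interest balance is now below $40.00, so the flat $40.00 minimum applies from here.
From month 125 a fixed $40.00 at rate r clears $975.63 in 35 more payments. Total: 124 + 35 = 159 months.

159 months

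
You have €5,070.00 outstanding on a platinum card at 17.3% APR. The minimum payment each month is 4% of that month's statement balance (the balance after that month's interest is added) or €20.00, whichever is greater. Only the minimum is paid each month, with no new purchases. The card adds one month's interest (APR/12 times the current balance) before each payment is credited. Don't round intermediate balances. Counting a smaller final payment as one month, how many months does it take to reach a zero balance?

Monthly rate r = 17.3%/12 = 1.44167% = 0.0144167.
While 4% of the post-interest balance exceeds €20.00, each month B ← (B·(1+r))·(1 − 0.04), i.e. B shrinks by the factor (1+r)·0.96 = 0.97384.
This holds for months 1–88. Entering month 89 the balance is €491.95; 4% of the post-interest balance is now below €20.00, so the flat €20.00 minimum applies from here.
From month 89 a fixed €20.00 at rate r clears €491.95 in 31 more payments. Total: 88 + 31 = 119 months.

119 months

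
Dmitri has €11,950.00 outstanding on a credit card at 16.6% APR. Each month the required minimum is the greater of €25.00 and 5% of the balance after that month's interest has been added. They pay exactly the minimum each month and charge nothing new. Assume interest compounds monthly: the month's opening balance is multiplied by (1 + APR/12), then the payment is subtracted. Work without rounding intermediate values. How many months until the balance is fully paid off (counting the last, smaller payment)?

Monthly rate r = 16.6%/12 = 1.38333% = 0.0138333.
While 5% of the post-interest balance exceeds €25.00, each month B ← (B·(1+r))·(1 − 0.05), i.e. B shrinks by the factor (1+r)·0.95 = 0.96314.
This holds for months 1–85. Entering month 86 the balance is €490.94; 5% of the post-interest balance is now below €25.00, so the flat €25.00 minimum applies from here.
From month 86 a fixed €25.00 at rate r clears €490.94 in 24 more payments. Total: 85 + 24 = 109 months.

109 months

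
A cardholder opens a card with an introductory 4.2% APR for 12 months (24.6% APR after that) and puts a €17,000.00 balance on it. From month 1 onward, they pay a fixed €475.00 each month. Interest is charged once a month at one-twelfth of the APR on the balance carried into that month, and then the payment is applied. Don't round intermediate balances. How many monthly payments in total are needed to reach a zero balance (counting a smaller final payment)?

48 payments

Promo months 1–12 at r₀ = 4.2%/12 = 0.0035; months 13+ at r₁ = 24.6%/12 = 0.0205.
After month 12: iterate B ← B·(1+r₀) − €475.00 for 12 months → €11,916.89.
Then at r₁ with €475.00/mo: n₂ = −ln(1 − r₁·B/P)/ln(1+r₁) ≈ 35.59 → 36 more payments.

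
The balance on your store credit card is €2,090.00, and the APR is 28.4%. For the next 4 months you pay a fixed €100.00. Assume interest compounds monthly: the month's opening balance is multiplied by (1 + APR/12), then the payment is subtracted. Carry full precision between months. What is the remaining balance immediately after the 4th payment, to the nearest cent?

€1,880.56

Monthly rate r = 28.4%/12 = 2.36667% = 0.0236667.
Each month: B ← B·(1+r) − €100.00.
Month 1: interest €49.46; balance after payment €2,039.46.
Month 2: interest €48.27; balance after payment €1,987.73.
Month 3: interest €47.04; balance after payment €1,934.77.
Month 4: interest €45.79; balance after payment €1,880.56.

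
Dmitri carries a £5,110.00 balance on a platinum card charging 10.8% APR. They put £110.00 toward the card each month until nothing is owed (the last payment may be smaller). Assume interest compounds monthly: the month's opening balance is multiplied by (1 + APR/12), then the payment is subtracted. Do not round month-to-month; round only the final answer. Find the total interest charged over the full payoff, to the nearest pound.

£1,537

Monthly rate r = 10.8%/12 = 0.9% = 0.009.
Payoff takes n = ⌈−ln(1 − rB₀/P)/ln(1+r)⌉ = ⌈60.430⌉ = 61 payments; the last is £47.47.
Total paid = 60·£110.00 + £47.47 = £6,647.47.
Total interest = total paid − principal = £6,647.47 − £5,110.00 = £1,537.47.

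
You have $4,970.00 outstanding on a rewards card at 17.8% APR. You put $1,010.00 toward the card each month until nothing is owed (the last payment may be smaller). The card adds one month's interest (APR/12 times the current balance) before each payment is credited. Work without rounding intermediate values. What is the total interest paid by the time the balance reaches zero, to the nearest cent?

$229.84

Monthly rate r = 17.8%/12 = 1.48333% = 0.0148333.
Payoff takes n = ⌈−ln(1 − rB₀/P)/ln(1+r)⌉ = ⌈5.147⌉ = 6 payments; the last is $149.84.
Total paid = 5·$1,010.00 + $149.84 = $5,199.84.
Total interest = total paid − principal = $5,199.84 − $4,970.00 = $229.84.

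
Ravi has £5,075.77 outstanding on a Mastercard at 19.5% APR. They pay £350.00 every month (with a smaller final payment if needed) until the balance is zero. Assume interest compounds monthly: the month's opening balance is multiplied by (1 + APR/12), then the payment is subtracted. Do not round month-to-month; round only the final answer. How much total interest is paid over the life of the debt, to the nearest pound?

Monthly rate r = 19.5%/12 = 1.625% = 0.01625.
Payoff takes n = ⌈−ln(1 − rB₀/P)/ln(1+r)⌉ = ⌈16.672⌉ = 17 payments; the last is £235.85.
Total paid = 16·£350.00 + £235.85 = £5,835.85.
Total interest = total paid − principal = £5,835.85 − £5,075.77 = £760.08.

£760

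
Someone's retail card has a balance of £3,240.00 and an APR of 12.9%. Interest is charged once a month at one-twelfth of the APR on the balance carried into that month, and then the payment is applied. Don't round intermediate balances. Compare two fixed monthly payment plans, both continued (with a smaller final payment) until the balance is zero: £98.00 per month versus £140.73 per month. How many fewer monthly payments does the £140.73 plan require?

15 fewer payments

Monthly rate r = 12.9%/12 = 1.075% = 0.01075.
At £98.00/mo: n = ⌈−ln(1 − rB₀/P)/ln(1+r)⌉ = 42 payments (last £6.82); total interest = total paid − £3,240.00 = £784.82.
At £140.73/mo: 27 payments (last £83.62); total interest £502.60.
Payments saved = 42 − 27 = 15.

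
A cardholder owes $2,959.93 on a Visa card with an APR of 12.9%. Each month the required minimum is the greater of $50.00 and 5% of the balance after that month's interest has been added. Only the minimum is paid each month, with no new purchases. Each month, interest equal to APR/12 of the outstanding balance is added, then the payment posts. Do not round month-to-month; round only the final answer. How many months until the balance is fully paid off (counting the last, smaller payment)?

50 months

Monthly rate r = 12.9%/12 = 1.075% = 0.01075.
While 5% of the post-interest balance exceeds $50.00, each month B ← (B·(1+r))·(1 − 0.05), i.e. B shrinks by the factor (1+r)·0.95 = 0.96021.
This holds for months 1–27. Entering month 28 the balance is $989.01; 5% of the post-interest balance is now below $50.00, so the flat $50.00 minimum applies from here.
From month 28 a fixed $50.00 at rate r clears $989.01 in 23 more payments. Total: 27 + 23 = 50 months.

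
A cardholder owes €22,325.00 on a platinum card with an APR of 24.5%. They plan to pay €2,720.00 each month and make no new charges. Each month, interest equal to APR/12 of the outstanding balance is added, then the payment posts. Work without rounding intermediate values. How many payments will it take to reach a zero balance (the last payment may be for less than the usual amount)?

10 payments

Monthly rate r = 24.5%/12 = 2.04167% = 0.0204167.
Recurrence: B ← B·(1+r) − €2,720.00.
Month 1: interest €455.80; balance after payment €20,060.80.
Month 2: interest €409.57; balance after payment €17,750.38.
Closed form: n = −ln(1 − rB₀/P)/ln(1+r) = −ln(0.83243)/ln(1.02042) ≈ 9.075, so the balance reaches zero during payment 10.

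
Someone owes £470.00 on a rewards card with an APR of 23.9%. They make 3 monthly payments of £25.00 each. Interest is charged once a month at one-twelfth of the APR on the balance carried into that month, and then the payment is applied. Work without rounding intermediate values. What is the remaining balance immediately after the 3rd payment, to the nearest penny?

Monthly rate r = 23.9%/12 = 1.99167% = 0.0199167.
Each month: B ← B·(1+r) − £25.00.
Month 1: interest £9.36; balance after payment £454.36.
Month 2: interest £9.05; balance after payment £438.41.
Month 3: interest £8.73; balance after payment £422.14.

£422.14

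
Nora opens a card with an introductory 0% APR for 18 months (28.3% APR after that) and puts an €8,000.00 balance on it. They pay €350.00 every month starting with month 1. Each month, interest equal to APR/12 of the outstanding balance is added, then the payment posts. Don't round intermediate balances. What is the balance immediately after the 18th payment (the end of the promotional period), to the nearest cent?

Promo months 1–18 at r₀ = 0%/12 = 0; months 19+ at r₁ = 28.3%/12 = 0.0235833.
After month 18 (no interest yet): B = €8,000.00 − 18·€350.00 = €1,700.00.

€1,700.00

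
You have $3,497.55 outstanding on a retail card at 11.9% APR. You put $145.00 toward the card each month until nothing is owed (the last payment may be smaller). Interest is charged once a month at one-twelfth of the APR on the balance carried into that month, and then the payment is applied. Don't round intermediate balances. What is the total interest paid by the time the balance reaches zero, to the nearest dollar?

$520

Monthly rate r = 11.9%/12 = 0.991667% = 0.00991667.
Payoff takes n = ⌈−ln(1 − rB₀/P)/ln(1+r)⌉ = ⌈27.705⌉ = 28 payments; the last is $102.33.
Total paid = 27·$145.00 + $102.33 = $4,017.33.
Total interest = total paid − principal = $4,017.33 − $3,497.55 = $519.78.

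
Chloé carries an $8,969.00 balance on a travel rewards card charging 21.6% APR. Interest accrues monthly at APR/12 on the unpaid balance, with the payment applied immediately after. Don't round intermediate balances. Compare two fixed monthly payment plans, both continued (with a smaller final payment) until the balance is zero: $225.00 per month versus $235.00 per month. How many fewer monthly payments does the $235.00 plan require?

Monthly rate r = 21.6%/12 = 1.8% = 0.018.
At $225.00/mo: n = ⌈−ln(1 − rB₀/P)/ln(1+r)⌉ = 71 payments (last $193.88); total interest = total paid − $8,969.00 = $6,974.88.
At $235.00/mo: 66 payments (last $25.45); total interest $6,331.45.
Payments saved = 71 − 66 = 5.

5 fewer payments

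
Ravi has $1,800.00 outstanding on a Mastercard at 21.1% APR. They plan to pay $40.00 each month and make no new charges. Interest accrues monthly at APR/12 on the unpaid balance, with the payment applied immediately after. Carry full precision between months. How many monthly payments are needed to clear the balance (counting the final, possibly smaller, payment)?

90 months

Monthly rate r = 21.1%/12 = 1.75833% = 0.0175833.
Recurrence: B ← B·(1+r) − $40.00.
Month 1: interest $31.65; balance after payment $1,791.65.
Month 2: interest $31.50; balance after payment $1,783.15.
Closed form: n = −ln(1 − rB₀/P)/ln(1+r) = −ln(0.20875)/ln(1.01758) ≈ 89.878, so the balance reaches zero during payment 90.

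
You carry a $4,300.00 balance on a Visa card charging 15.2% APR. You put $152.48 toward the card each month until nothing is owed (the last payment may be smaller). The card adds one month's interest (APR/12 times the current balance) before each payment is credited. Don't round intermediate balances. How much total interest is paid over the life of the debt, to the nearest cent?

$1,053.62

Monthly rate r = 15.2%/12 = 1.26667% = 0.0126667.
Payoff takes n = ⌈−ln(1 − rB₀/P)/ln(1+r)⌉ = ⌈35.110⌉ = 36 payments; the last is $16.82.
Total paid = 35·$152.48 + $16.82 = $5,353.62.
Total interest = total paid − principal = $5,353.62 − $4,300.00 = $1,053.62.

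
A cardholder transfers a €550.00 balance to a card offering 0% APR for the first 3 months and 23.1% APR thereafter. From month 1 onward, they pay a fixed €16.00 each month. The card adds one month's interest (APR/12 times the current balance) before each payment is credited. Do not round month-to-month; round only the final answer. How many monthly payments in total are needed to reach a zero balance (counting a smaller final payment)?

52 months

Promo months 1–3 at r₀ = 0%/12 = 0; months 4+ at r₁ = 23.1%/12 = 0.01925.
After month 3 (no interest yet): B = €550.00 − 3·€16.00 = €502.00.
Then at r₁ with €16.00/mo: n₂ = −ln(1 − r₁·B/P)/ln(1+r₁) ≈ 48.58 → 49 more payments.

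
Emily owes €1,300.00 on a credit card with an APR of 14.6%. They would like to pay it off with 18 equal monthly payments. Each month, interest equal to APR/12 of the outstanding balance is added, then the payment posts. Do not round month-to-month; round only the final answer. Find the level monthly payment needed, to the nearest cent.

Monthly rate r = 14.6%/12 = 1.21667% = 0.0121667.
Level-payment amortization: P = B₀·r / (1 − (1+r)^(−n)) = 1300.00·0.0121667 / (1 − 1.01217^(−18)).
Denominator 1 − (1+r)^(−18) = 0.195615957.
P = 15.8167 / 0.195615957 ≈ 80.86.

€80.86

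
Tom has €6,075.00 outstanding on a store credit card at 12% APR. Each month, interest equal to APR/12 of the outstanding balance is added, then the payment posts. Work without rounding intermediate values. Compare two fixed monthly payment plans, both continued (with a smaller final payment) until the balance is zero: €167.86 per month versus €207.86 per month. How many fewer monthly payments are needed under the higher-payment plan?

Monthly rate r = 12%/12 = 1% = 0.01.
At €167.86/mo: n = ⌈−ln(1 − rB₀/P)/ln(1+r)⌉ = 46 payments (last €25.57); total interest = total paid − €6,075.00 = €1,504.27.
At €207.86/mo: 35 payments (last €154.22); total interest €1,146.46.
Payments saved = 46 − 35 = 11.

11 fewer payments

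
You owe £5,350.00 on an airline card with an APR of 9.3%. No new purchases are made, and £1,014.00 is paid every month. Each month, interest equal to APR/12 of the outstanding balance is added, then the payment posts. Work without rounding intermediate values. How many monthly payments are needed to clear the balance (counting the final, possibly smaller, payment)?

6 payments

Monthly rate r = 9.3%/12 = 0.775% = 0.00775.
Recurrence: B ← B·(1+r) − £1,014.00.
Month 1: interest £41.46; balance after payment £4,377.46.
Month 2: interest £33.93; balance after payment £3,397.39.
Month 3: interest £26.33; balance after payment £2,409.72.
Month 4: interest £18.68; balance after payment £1,414.39.
Month 5: interest £10.96; balance after payment £411.35.
Month 6: interest £3.19; balance after payment £0.00.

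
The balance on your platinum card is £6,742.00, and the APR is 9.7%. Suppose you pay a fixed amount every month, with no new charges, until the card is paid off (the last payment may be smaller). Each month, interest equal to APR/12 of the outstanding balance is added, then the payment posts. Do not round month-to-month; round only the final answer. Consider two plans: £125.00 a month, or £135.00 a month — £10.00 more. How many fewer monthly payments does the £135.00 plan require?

Monthly rate r = 9.7%/12 = 0.808333% = 0.00808333.
At £125.00/mo: n = ⌈−ln(1 − rB₀/P)/ln(1+r)⌉ = 72 payments (last £16.53); total interest = total paid − £6,742.00 = £2,149.53.
At £135.00/mo: 65 payments (last £29.22); total interest £1,927.22.
Payments saved = 72 − 65 = 7.

7 fewer payments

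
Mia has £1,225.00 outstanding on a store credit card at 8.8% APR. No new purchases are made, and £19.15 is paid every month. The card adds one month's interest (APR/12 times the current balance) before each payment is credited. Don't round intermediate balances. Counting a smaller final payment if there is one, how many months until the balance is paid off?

87 months

Monthly rate r = 8.8%/12 = 0.733333% = 0.00733333.
Recurrence: B ← B·(1+r) − £19.15.
Month 1: interest £8.98; balance after payment £1,214.83.
Month 2: interest £8.91; balance after payment £1,204.59.
Closed form: n = −ln(1 − rB₀/P)/ln(1+r) = −ln(0.5309)/ln(1.00733) ≈ 86.660, so the balance reaches zero during payment 87.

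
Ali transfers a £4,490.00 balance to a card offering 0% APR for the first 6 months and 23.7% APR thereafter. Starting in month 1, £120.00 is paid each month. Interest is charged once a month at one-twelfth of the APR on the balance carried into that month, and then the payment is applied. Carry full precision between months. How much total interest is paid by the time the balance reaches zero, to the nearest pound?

£2,175

Promo months 1–6 at r₀ = 0%/12 = 0; months 7+ at r₁ = 23.7%/12 = 0.01975.
After month 6 (no interest yet): B = £4,490.00 − 6·£120.00 = £3,770.00.
Then at r₁ with £120.00/mo: n₂ = −ln(1 − r₁·B/P)/ln(1+r₁) ≈ 49.54 → 50 more payments.
Total paid = 55·£120.00 + £64.89 = £6,664.89; interest = £6,664.89 − £4,490.00 = £2,174.89.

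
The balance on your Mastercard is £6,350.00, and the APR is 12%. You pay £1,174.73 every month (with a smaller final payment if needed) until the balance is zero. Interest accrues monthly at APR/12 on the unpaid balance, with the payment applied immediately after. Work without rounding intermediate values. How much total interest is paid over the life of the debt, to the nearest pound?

£212

Monthly rate r = 12%/12 = 1% = 0.01.
Payoff takes n = ⌈−ln(1 − rB₀/P)/ln(1+r)⌉ = ⌈5.585⌉ = 6 payments; the last is £688.43.
Total paid = 5·£1,174.73 + £688.43 = £6,562.08.
Total interest = total paid − principal = £6,562.08 − £6,350.00 = £212.08.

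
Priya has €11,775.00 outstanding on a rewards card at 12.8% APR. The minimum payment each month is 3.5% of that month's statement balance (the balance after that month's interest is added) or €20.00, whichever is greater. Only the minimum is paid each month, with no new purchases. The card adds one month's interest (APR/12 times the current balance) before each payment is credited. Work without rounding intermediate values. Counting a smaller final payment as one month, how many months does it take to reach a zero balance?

156 months

Monthly rate r = 12.8%/12 = 1.06667% = 0.0106667.
While 3.5% of the post-interest balance exceeds €20.00, each month B ← (B·(1+r))·(1 − 0.035), i.e. B shrinks by the factor (1+r)·0.965 = 0.97529.
This holds for months 1–122. Entering month 123 the balance is €556.50; 3.5% of the post-interest balance is now below €20.00, so the flat €20.00 minimum applies from here.
From month 123 a fixed €20.00 at rate r clears €556.50 in 34 more payments. Total: 122 + 34 = 156 months.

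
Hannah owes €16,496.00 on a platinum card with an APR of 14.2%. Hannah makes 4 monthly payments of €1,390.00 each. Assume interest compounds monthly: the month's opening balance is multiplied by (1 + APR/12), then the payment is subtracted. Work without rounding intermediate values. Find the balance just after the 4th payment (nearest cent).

Monthly rate r = 14.2%/12 = 1.18333% = 0.0118333.
Each month: B ← B·(1+r) − €1,390.00.
Month 1: interest €195.20; balance after payment €15,301.20.
Month 2: interest €181.06; balance after payment €14,092.27.
Month 3: interest €166.76; balance after payment €12,869.03.
Month 4: interest €152.28; balance after payment €11,631.31.

€11,631.31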